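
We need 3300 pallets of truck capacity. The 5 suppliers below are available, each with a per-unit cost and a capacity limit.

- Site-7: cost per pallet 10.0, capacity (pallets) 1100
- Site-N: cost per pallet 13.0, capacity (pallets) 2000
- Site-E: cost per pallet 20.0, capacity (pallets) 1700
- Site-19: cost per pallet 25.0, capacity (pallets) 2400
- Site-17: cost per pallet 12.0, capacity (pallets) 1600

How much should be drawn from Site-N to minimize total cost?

600

Fill from the cheapest supplier first.
Site-7 (10.0): use full 1100 — 2200 pallets to go.
Site-17 (12.0): use full 1600 — 600 pallets to go.
Site-N at 13.0: take 600 of its 2000 — requirement met.
Site-E, Site-19: unused.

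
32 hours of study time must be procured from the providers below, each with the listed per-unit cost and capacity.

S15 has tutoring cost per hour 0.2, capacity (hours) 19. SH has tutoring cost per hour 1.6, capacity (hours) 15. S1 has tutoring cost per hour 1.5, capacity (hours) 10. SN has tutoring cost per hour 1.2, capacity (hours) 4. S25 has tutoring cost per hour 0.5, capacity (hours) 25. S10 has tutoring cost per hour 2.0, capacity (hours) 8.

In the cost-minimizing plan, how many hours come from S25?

Use providers in increasing cost order.
S15 (0.2): use full 19 ; 13 hours to go.
S25 at 0.5: take 13 of its 25 ; requirement met.
SN, S1, SH, S10: unused.

13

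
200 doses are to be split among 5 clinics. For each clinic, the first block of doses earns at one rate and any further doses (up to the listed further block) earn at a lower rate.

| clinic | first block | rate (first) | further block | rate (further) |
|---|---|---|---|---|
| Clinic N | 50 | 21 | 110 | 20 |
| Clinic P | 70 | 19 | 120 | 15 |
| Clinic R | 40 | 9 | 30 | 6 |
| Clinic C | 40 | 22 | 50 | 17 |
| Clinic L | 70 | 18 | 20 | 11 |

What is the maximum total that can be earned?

4130

Treat each block as its own option and order by rate: Clinic C/tier1 22 > Clinic N/tier1 21 > Clinic N/tier2 20 > Clinic P/tier1 19 > Clinic L/tier1 18 > Clinic C/tier2 17 > Clinic P/tier2 15 > Clinic L/tier2 11 > Clinic R/tier1 9 > Clinic R/tier2 6.
Clinic C/tier1 (22): +40 — 160 left.
Fill Clinic N tier1 block (50 at 21) — 110 left.
Clinic N/tier2 (20): +110 — 0 left.
Total = 22×40 + 21×50 + 20×110 = 4130.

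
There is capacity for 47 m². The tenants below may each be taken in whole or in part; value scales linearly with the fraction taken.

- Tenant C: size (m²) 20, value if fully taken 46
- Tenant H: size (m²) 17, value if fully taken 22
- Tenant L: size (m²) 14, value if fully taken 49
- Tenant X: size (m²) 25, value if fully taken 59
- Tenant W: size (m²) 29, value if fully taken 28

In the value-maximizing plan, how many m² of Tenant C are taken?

8

Best value per unit of size first: Tenant L 49/14≈3.5, Tenant X 59/25≈2.36, Tenant C 46/20≈2.3, Tenant H 22/17≈1.29, Tenant W 28/29≈0.966.
Tenant L: take in full, 14 m² for value 49 — 33 left.
All 25 m² of Tenant X fit (value 59) — 8 remain.
8 m² left: a 8/20 share of Tenant C gives 46×8/20 = 18.4.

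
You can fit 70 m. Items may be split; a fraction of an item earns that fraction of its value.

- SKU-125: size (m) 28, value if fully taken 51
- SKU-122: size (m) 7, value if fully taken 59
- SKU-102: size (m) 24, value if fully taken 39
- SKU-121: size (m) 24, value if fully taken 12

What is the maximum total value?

Sort by value density: SKU-122 59/7≈8.43, SKU-125 51/28≈1.82, SKU-102 39/24≈1.62, SKU-121 12/24≈0.5.
All 7 m of SKU-122 fit (value 59) ; 63 remain.
Take all of SKU-125 (28 m, value 51) ; 35 m left.
Take all of SKU-102 (24 m, value 39) ; 11 m left.
11 m left: a 11/24 share of SKU-121 gives 12×11/24 = 5.5.
Total value = 154.5.

154.5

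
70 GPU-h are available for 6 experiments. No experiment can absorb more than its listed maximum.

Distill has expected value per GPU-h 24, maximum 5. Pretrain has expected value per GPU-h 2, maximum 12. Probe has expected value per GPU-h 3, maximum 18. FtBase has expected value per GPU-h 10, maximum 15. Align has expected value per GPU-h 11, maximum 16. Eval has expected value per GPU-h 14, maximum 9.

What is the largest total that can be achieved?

Order the experiments by expected value per GPU-h: Distill 24 > Eval 14 > Align 11 > FtBase 10 > Probe 3 > Pretrain 2.
Distill: +5 to 5 (cap) ; 65 left.
Give Eval 9 to hit its cap of 9 ; 56 left.
Align: +16 to 16 (cap) ; 40 left.
Give FtBase 15 to hit its cap of 15 ; 25 left.
Probe: +18 to 18 (cap) ; 7 left.
Only 7 left; Pretrain takes them to reach 7.
Total = 24×5 + 2×7 + 3×18 + 10×15 + 11×16 + 14×9 = 640.

640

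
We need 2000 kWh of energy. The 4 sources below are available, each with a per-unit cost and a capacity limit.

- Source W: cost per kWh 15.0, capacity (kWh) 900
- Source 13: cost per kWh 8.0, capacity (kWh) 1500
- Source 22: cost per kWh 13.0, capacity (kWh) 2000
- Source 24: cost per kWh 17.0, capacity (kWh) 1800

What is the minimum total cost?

Use sources in increasing cost order.
Take 1500 from Source 13 at 8.0 ; need 500 more.
Source 22 (13.0): take the remaining 500 ; done.
Source W, Source 24: unused.
Cost = 1500×8.0 + 500×13.0 = 18500.

18500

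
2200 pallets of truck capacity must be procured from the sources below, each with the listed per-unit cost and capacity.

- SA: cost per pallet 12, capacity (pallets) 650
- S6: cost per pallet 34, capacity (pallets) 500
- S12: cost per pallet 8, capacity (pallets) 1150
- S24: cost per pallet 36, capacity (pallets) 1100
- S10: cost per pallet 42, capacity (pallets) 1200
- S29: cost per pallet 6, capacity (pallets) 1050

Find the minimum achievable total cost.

15500

Use sources in increasing cost order.
S29 (6): use full 1050 ; 1150 pallets to go.
S12 at 8: take all 1150 pallets ; 0 still needed.
SA, S6, S24, S10: unused.
Cost = 1050×6 + 1150×8 = 15500.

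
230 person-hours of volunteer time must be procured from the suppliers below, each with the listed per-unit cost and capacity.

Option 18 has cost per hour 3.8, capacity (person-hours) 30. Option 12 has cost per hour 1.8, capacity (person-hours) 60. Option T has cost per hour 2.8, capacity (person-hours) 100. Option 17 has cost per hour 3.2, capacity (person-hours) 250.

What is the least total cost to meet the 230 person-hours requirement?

Fill from the cheapest supplier first.
Option 12 (1.8): use full 60 — 170 person-hours to go.
Option T (2.8): use full 100 — 70 person-hours to go.
Option 17 (3.2): take the remaining 70 — done.
Option 18: unused.
Cost = 60×1.8 + 100×2.8 + 70×3.2 = 612.

612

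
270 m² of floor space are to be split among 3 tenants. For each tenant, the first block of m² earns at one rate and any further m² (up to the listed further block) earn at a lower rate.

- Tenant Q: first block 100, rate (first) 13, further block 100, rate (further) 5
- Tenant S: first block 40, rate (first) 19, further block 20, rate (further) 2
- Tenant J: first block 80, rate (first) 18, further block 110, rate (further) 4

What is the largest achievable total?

Order all 6 blocks by rate: Tenant S/first 19 > Tenant J/first 18 > Tenant Q/first 13 > Tenant Q/second 5 > Tenant J/second 4 > Tenant S/second 2.
Fill Tenant S first block (40 at 19) → 230 left.
Tenant J first at 18: fill all 80 → 150 left.
Fill Tenant Q first block (100 at 13) → 50 left.
Tenant Q second at 5: only 50 left, fill 50.
Total = 19×40 + 18×80 + 13×100 + 5×50 = 3750.

3750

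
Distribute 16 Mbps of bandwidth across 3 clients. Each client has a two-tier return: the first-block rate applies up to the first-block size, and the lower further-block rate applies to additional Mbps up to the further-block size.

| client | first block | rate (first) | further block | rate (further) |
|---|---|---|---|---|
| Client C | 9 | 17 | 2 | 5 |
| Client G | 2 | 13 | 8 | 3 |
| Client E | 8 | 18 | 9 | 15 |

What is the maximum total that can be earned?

Rank every tier by rate: Client E/T1 18 > Client C/T1 17 > Client E/T2 15 > Client G/T1 13 > Client C/T2 5 > Client G/T2 3.
Client E/T1 (18): +8 — 8 left.
Client C T1 at 17: only 8 left, fill 8.
Total = 18×8 + 17×8 = 280.

280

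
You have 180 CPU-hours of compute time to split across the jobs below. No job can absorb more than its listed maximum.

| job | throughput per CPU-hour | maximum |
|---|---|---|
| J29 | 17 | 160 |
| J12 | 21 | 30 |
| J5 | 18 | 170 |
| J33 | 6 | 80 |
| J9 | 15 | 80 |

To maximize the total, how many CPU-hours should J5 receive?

Rank by throughput per CPU-hour: J12 21 > J5 18 > J29 17 > J9 15 > J33 6.
J12: +30 to 30 (cap) ; 150 left.
J5: +150 (room for 170) → 150. Pool exhausted.

150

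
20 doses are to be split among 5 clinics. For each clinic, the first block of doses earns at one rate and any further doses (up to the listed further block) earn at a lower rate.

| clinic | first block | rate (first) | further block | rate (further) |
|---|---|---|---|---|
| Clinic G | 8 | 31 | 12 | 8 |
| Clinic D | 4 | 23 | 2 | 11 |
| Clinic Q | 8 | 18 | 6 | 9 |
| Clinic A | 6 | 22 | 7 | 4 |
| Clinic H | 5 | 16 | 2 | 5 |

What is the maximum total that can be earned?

508

Treat each block as its own option and order by rate: Clinic G/first 31 > Clinic D/first 23 > Clinic A/first 22 > Clinic Q/first 18 > Clinic H/first 16 > Clinic D/second 11 > Clinic Q/second 9 > Clinic G/second 8 > Clinic H/second 5 > Clinic A/second 4.
Clinic G/first (31): +8 → 12 left.
Clinic D/first (23): +4 → 8 left.
Fill Clinic A first block (6 at 22) → 2 left.
Clinic Q first at 18: only 2 left, fill 2.
Total = 31×8 + 23×4 + 22×6 + 18×2 = 508.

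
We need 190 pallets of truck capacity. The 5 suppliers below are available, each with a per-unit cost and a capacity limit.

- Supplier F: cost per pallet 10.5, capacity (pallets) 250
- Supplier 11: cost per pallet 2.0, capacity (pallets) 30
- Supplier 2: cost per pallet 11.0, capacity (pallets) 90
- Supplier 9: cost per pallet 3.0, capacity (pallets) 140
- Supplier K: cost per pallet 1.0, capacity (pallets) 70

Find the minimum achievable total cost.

Cheapest first:
Supplier K (1.0): use full 70 — 120 pallets to go.
Supplier 11 at 2.0: take all 30 pallets — 90 still needed.
Take 90 from Supplier 9 at 3.0 to finish.
Supplier F, Supplier 2: unused.
Cost = 70×1.0 + 30×2.0 + 90×3.0 = 400.

400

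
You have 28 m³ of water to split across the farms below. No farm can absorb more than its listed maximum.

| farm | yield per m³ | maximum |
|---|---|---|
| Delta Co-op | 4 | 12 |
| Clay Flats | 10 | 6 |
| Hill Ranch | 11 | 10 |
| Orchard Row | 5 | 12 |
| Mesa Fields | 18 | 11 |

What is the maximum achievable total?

Rank by yield per m³: Mesa Fields 18 > Hill Ranch 11 > Clay Flats 10 > Orchard Row 5 > Delta Co-op 4.
Mesa Fields takes 11 to reach its cap of 11 — 17 left.
Hill Ranch takes 10 to reach its cap of 10 — 7 left.
Clay Flats: +6 to 6 (cap) — 1 left.
Only 1 left; Orchard Row takes them to reach 1.
Total = 10×6 + 11×10 + 5×1 + 18×11 = 373.

373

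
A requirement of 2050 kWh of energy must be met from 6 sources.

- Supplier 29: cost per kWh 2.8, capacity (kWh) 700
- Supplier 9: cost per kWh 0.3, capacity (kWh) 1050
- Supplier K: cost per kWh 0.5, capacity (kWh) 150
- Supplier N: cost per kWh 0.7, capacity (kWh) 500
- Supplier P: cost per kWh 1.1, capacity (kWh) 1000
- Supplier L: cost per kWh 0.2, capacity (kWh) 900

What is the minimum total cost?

Fill from the cheapest source first.
Supplier L at 0.2: take all 900 kWh — 1150 still needed.
Take 1050 from Supplier 9 at 0.3 — need 100 more.
Supplier K at 0.5: take 100 of its 150 — requirement met.
Supplier N, Supplier P, Supplier 29: unused.
Cost = 900×0.2 + 1050×0.3 + 100×0.5 = 545.

545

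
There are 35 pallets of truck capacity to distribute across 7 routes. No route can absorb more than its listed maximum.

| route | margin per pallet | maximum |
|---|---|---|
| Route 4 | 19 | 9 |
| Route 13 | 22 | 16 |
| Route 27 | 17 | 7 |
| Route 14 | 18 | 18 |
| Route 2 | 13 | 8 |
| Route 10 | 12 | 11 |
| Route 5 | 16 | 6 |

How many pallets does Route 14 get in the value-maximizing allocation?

10

Highest margin per pallet first: Route 13 22 > Route 4 19 > Route 14 18 > Route 27 17 > Route 5 16 > Route 2 13 > Route 10 12.
Give Route 13 16 to hit its cap of 16 — 19 left.
Route 4 takes 9 to reach its cap of 9 — 10 left.
Only 10 left; Route 14 takes them to reach 10.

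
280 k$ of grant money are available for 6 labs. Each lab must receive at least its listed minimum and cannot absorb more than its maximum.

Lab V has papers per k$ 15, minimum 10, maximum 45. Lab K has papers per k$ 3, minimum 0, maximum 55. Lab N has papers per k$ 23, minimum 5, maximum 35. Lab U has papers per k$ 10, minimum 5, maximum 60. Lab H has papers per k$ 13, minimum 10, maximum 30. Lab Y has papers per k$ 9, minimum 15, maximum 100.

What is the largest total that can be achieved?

3400

Meeting every minimum uses 10+0+5+5+10+15 = 45 k$, leaving 235.
Highest papers per k$ first: Lab N 23 > Lab V 15 > Lab H 13 > Lab U 10 > Lab Y 9 > Lab K 3.
Lab N takes 30 more to reach its cap of 35 ; 205 left.
Lab V: +35 to 45 (cap) ; 170 left.
Give Lab H 20 more to hit its cap of 30 ; 150 left.
Lab U takes 55 more to reach its cap of 60 ; 95 left.
Lab Y: +85 to 100 (cap) ; 10 left.
Lab K: +10 (room for 55) → 10. Pool exhausted.
Total = 15×45 + 3×10 + 23×35 + 10×60 + 13×30 + 9×100 = 3400.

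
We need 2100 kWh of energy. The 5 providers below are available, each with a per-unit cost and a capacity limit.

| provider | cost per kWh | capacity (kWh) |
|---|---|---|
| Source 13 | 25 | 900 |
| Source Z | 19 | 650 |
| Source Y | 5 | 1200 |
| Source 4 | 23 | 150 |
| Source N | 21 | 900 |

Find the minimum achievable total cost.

23600

Cheapest first:
Source Y (5): use full 1200 → 900 kWh to go.
Source Z at 19: take all 650 kWh → 250 still needed.
Take 250 from Source N at 21 to finish.
Source 4, Source 13: unused.
Cost = 1200×5 + 650×19 + 250×21 = 23600.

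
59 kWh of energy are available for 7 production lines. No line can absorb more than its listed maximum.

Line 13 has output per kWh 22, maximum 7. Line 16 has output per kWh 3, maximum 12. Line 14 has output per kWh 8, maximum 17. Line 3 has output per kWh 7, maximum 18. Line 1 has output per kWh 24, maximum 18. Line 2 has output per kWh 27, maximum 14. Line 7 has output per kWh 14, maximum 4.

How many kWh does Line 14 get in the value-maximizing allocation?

Highest output per kWh first: Line 2 27 > Line 1 24 > Line 13 22 > Line 7 14 > Line 14 8 > Line 3 7 > Line 16 3.
Line 2 takes 14 to reach its cap of 14 ; 45 left.
Line 1: +18 to 18 (cap) ; 27 left.
Line 13: +7 to 7 (cap) ; 20 left.
Line 7 takes 4 to reach its cap of 4 ; 16 left.
Only 16 left; Line 14 takes them to reach 16.

16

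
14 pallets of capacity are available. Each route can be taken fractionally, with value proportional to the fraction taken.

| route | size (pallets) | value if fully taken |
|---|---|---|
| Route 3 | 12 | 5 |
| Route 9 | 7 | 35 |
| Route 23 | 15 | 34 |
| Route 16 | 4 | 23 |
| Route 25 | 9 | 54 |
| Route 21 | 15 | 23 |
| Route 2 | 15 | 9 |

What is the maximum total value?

82

Sort by value density: Route 25 54/9≈6, Route 16 23/4≈5.75, Route 9 35/7≈5, Route 23 34/15≈2.27, Route 21 23/15≈1.53, Route 2 9/15≈0.6, Route 3 5/12≈0.417.
All 9 pallets of Route 25 fit (value 54) — 5 remain.
Take all of Route 16 (4 pallets, value 23) — 1 pallets left.
1 pallets left: a 1/7 share of Route 9 gives 35×1/7 = 5.
Total value = 82.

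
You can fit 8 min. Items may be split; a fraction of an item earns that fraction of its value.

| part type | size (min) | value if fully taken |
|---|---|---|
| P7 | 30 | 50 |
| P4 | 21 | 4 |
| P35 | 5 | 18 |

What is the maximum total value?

Sort by value density: P35 18/5≈3.6, P7 50/30≈1.67, P4 4/21≈0.19.
P35: take in full, 5 min for value 18 → 3 left.
Only 3 min remain; take 3/30 of P7 for value 50×3/30 = 5.
Total value = 23.

23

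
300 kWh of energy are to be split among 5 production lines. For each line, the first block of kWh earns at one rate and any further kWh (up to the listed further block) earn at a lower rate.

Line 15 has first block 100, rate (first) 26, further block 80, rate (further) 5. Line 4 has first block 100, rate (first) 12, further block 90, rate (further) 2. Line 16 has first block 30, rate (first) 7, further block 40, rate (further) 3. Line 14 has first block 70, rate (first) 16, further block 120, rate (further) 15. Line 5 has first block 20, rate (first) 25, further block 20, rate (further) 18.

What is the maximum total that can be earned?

5930

Order all 10 blocks by rate: Line 15/first 26 > Line 5/first 25 > Line 5/second 18 > Line 14/first 16 > Line 14/second 15 > Line 4/first 12 > Line 16/first 7 > Line 15/second 5 > Line 16/second 3 > Line 4/second 2.
Line 15 first at 26: fill all 100 — 200 left.
Line 5/first (25): +20 — 180 left.
Line 5/second (18): +20 — 160 left.
Line 14/first (16): +70 — 90 left.
Line 14/second: +90 of 120 at 15; pool empty.
Total = 26×100 + 25×20 + 18×20 + 16×70 + 15×90 = 5930.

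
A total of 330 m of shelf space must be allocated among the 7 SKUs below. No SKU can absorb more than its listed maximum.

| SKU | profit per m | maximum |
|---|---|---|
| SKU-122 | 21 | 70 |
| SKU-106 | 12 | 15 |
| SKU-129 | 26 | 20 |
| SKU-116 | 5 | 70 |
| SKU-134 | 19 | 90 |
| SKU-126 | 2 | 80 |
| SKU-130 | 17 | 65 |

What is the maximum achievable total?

5335

Rank by profit per m: SKU-129 26 > SKU-122 21 > SKU-134 19 > SKU-130 17 > SKU-106 12 > SKU-116 5 > SKU-126 2.
Give SKU-129 20 to hit its cap of 20 ; 310 left.
Give SKU-122 70 to hit its cap of 70 ; 240 left.
SKU-134: +90 to 90 (cap) ; 150 left.
SKU-130: +65 to 65 (cap) ; 85 left.
SKU-106: +15 to 15 (cap) ; 70 left.
SKU-116: +70 to 70 (cap) ; 0 left.
Total = 21×70 + 12×15 + 26×20 + 5×70 + 19×90 + 17×65 = 5335.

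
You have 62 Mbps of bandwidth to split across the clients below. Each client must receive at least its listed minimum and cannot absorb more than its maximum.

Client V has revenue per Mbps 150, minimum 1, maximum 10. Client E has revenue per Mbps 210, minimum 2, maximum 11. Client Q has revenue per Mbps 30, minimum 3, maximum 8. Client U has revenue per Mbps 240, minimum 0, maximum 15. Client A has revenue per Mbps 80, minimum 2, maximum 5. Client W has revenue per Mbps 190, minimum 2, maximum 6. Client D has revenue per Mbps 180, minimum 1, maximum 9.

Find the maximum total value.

Meeting every minimum uses 1+2+3+0+2+2+1 = 11 Mbps, leaving 51.
Order the clients by revenue per Mbps: Client U 240 > Client E 210 > Client W 190 > Client D 180 > Client V 150 > Client A 80 > Client Q 30.
Give Client U 15 more to hit its cap of 15 — 36 left.
Client E: +9 to 11 (cap) — 27 left.
Client W: +4 to 6 (cap) — 23 left.
Client D takes 8 more to reach its cap of 9 — 15 left.
Client V takes 9 more to reach its cap of 10 — 6 left.
Client A takes 3 more to reach its cap of 5 — 3 left.
Client Q has room for 5 more but only 3 remain, so it gets 6.
Total = 150×10 + 210×11 + 30×6 + 240×15 + 80×5 + 190×6 + 180×9 = 10750.

10750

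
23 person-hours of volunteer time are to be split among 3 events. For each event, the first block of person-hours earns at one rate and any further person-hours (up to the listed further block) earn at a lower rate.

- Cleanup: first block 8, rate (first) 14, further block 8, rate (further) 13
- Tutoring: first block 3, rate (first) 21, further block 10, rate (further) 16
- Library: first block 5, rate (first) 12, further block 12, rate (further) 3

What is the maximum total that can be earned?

361

Order all 6 blocks by rate: Tutoring/first 21 > Tutoring/second 16 > Cleanup/first 14 > Cleanup/second 13 > Library/first 12 > Library/second 3.
Tutoring first at 21: fill all 3 ; 20 left.
Tutoring/second (16): +10 ; 10 left.
Cleanup first at 14: fill all 8 ; 2 left.
Cleanup/second: +2 of 8 at 13; pool empty.
Total = 21×3 + 16×10 + 14×8 + 13×2 = 361.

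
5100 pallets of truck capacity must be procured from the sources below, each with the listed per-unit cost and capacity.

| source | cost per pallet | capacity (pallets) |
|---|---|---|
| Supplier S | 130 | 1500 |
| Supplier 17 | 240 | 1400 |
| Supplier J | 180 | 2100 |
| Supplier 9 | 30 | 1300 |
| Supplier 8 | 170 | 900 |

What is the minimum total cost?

Cheapest first:
Supplier 9 at 30: take all 1300 pallets ; 3800 still needed.
Supplier S (130): use full 1500 ; 2300 pallets to go.
Take 900 from Supplier 8 at 170 ; need 1400 more.
Supplier J at 180: take 1400 of its 2100 ; requirement met.
Supplier 17: unused.
Cost = 1300×30 + 1500×130 + 900×170 + 1400×180 = 639000.

639000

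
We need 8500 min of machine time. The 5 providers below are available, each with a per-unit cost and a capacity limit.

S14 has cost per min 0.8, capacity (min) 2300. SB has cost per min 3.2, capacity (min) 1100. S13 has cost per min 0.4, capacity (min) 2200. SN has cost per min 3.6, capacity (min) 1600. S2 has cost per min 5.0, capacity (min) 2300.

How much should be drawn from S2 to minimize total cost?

1300

Cheapest first:
S13 (0.4): use full 2200 ; 6300 min to go.
S14 (0.8): use full 2300 ; 4000 min to go.
SB at 3.2: take all 1100 min ; 2900 still needed.
Take 1600 from SN at 3.6 ; need 1300 more.
S2 (5.0): take the remaining 1300 ; done.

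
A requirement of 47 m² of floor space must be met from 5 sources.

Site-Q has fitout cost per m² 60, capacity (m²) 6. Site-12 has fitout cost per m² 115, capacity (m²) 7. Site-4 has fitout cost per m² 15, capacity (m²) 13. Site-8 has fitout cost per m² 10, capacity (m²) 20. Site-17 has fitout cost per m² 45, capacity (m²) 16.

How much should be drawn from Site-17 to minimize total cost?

Fill from the cheapest source first.
Site-8 at 10: take all 20 m² ; 27 still needed.
Site-4 at 15: take all 13 m² ; 14 still needed.
Site-17 (45): take the remaining 14 ; done.
Site-Q, Site-12: unused.

14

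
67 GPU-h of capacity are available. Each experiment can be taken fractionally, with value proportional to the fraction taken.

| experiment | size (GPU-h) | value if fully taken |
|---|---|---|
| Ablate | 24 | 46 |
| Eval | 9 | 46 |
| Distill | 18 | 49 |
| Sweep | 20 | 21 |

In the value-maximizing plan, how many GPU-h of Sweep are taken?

Sort by value density: Eval 46/9≈5.11, Distill 49/18≈2.72, Ablate 46/24≈1.92, Sweep 21/20≈1.05.
Take all of Eval (9 GPU-h, value 46) → 58 GPU-h left.
Take all of Distill (18 GPU-h, value 49) → 40 GPU-h left.
Ablate: take in full, 24 GPU-h for value 46 → 16 left.
16 GPU-h left: a 16/20 share of Sweep gives 21×16/20 = 16.8.

16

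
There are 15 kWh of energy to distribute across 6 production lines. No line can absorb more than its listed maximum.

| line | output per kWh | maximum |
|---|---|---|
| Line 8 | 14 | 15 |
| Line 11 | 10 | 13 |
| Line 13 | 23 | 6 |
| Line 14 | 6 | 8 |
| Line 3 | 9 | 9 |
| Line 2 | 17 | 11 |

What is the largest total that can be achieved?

Order the production lines by output per kWh: Line 13 23 > Line 2 17 > Line 8 14 > Line 11 10 > Line 3 9 > Line 14 6.
Line 13: +6 to 6 (cap) — 9 left.
Only 9 left; Line 2 takes them to reach 9.
Total = 23×6 + 17×9 = 291.

291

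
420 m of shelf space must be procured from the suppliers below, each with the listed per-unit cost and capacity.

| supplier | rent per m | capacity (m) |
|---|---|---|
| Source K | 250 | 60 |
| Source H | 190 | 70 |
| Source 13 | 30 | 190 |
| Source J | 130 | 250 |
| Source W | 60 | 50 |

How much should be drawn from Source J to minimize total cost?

Fill from the cheapest supplier first.
Source 13 (30): use full 190 → 230 m to go.
Source W (60): use full 50 → 180 m to go.
Source J (130): take the remaining 180 → done.
Source H, Source K: unused.

180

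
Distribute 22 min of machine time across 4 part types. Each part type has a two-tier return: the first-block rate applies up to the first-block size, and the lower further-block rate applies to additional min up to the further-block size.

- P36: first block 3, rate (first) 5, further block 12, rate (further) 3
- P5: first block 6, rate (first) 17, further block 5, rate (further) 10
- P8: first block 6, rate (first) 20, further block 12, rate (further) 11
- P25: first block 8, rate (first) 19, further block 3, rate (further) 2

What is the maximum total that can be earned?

396

Treat each block as its own option and order by rate: P8/tier1 20 > P25/tier1 19 > P5/tier1 17 > P8/tier2 11 > P5/tier2 10 > P36/tier1 5 > P36/tier2 3 > P25/tier2 2.
Fill P8 tier1 block (6 at 20) ; 16 left.
P25 tier1 at 19: fill all 8 ; 8 left.
P5/tier1 (17): +6 ; 2 left.
P8/tier2: +2 of 12 at 11; pool empty.
Total = 20×6 + 19×8 + 17×6 + 11×2 = 396.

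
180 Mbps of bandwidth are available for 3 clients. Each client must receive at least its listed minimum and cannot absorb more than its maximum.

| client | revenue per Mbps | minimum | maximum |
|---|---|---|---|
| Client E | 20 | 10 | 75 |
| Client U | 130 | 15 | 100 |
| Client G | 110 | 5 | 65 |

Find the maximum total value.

20450

Meeting every minimum uses 10+15+5 = 30 Mbps, leaving 150.
Highest revenue per Mbps first: Client U 130 > Client G 110 > Client E 20.
Client U: +85 to 100 (cap) → 65 left.
Give Client G 60 more to hit its cap of 65 → 5 left.
Only 5 left; Client E takes them to reach 15.
Total = 20×15 + 130×100 + 110×65 = 20450.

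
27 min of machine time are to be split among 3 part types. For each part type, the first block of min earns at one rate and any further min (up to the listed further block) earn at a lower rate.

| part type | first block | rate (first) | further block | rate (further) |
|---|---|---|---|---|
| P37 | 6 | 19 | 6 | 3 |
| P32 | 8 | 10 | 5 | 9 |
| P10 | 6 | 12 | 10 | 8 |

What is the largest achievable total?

Treat each block as its own option and order by rate: P37/tier1 19 > P10/tier1 12 > P32/tier1 10 > P32/tier2 9 > P10/tier2 8 > P37/tier2 3.
P37 tier1 at 19: fill all 6 — 21 left.
P10/tier1 (12): +6 — 15 left.
P32 tier1 at 10: fill all 8 — 7 left.
P32/tier2 (9): +5 — 2 left.
2 remain; put them into P10 tier2 at 8.
Total = 19×6 + 12×6 + 10×8 + 9×5 + 8×2 = 327.

327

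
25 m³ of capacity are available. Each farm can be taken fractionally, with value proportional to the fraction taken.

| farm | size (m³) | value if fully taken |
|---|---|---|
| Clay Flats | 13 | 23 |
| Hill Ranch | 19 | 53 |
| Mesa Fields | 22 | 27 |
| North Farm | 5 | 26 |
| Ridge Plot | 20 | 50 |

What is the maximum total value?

81.5

Sort by value density: North Farm 26/5≈5.2, Hill Ranch 53/19≈2.79, Ridge Plot 50/20≈2.5, Clay Flats 23/13≈1.77, Mesa Fields 27/22≈1.23.
All 5 m³ of North Farm fit (value 26) → 20 remain.
All 19 m³ of Hill Ranch fit (value 53) → 1 remain.
1 m³ left: a 1/20 share of Ridge Plot gives 50×1/20 = 2.5.
Total value = 81.5.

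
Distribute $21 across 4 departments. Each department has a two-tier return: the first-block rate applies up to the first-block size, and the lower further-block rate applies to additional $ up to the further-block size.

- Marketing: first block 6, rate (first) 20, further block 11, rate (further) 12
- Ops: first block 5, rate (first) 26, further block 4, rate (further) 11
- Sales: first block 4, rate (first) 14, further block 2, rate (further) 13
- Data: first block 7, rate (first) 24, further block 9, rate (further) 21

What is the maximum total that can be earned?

Rank every tier by rate: Ops/first 26 > Data/first 24 > Data/second 21 > Marketing/first 20 > Sales/first 14 > Sales/second 13 > Marketing/second 12 > Ops/second 11.
Ops/first (26): +5 ; 16 left.
Data/first (24): +7 ; 9 left.
Fill Data second block (9 at 21) ; 0 left.
Total = 26×5 + 24×7 + 21×9 = 487.

487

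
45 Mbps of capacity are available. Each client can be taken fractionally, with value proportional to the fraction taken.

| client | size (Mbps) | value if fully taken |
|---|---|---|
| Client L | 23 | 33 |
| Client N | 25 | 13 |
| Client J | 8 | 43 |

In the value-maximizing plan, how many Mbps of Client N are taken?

14

Best value per unit of size first: Client J 43/8≈5.38, Client L 33/23≈1.43, Client N 13/25≈0.52.
All 8 Mbps of Client J fit (value 43) → 37 remain.
All 23 Mbps of Client L fit (value 33) → 14 remain.
Fill the last 14 Mbps with part of Client N: 14/25 of it earns 7.28.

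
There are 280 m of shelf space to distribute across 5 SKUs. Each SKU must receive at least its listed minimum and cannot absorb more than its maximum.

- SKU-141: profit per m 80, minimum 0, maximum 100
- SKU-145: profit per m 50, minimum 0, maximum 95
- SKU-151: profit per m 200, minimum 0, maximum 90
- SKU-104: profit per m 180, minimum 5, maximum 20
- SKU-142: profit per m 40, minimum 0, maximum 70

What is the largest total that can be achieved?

33100

Meeting every minimum uses 0+0+0+5+0 = 5 m, leaving 275.
Rank by profit per m: SKU-151 200 > SKU-104 180 > SKU-141 80 > SKU-145 50 > SKU-142 40.
SKU-151 takes 90 more to reach its cap of 90 — 185 left.
SKU-104 takes 15 more to reach its cap of 20 — 170 left.
SKU-141: +100 to 100 (cap) — 70 left.
SKU-145 has room for 95 more but only 70 remain, so it gets 70.
Total = 80×100 + 50×70 + 200×90 + 180×20 = 33100.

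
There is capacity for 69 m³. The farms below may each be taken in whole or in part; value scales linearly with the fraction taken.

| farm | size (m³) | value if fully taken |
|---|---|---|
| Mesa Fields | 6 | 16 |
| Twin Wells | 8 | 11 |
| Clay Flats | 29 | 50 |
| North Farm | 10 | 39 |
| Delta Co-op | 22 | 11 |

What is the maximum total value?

Sort by value density: North Farm 39/10≈3.9, Mesa Fields 16/6≈2.67, Clay Flats 50/29≈1.72, Twin Wells 11/8≈1.38, Delta Co-op 11/22≈0.5.
North Farm: take in full, 10 m³ for value 39 ; 59 left.
All 6 m³ of Mesa Fields fit (value 16) ; 53 remain.
Take all of Clay Flats (29 m³, value 50) ; 24 m³ left.
All 8 m³ of Twin Wells fit (value 11) ; 16 remain.
Fill the last 16 m³ with part of Delta Co-op: 16/22 of it earns 8.
Total value = 124.

124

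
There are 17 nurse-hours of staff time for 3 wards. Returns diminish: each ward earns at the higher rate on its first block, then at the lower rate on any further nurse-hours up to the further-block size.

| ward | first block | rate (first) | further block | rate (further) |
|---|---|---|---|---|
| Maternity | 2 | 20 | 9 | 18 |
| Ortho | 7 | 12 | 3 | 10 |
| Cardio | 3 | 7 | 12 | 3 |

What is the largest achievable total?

Rank every tier by rate: Maternity/T1 20 > Maternity/T2 18 > Ortho/T1 12 > Ortho/T2 10 > Cardio/T1 7 > Cardio/T2 3.
Maternity/T1 (20): +2 ; 15 left.
Fill Maternity T2 block (9 at 18) ; 6 left.
6 remain; put them into Ortho T1 at 12.
Total = 20×2 + 18×9 + 12×6 = 274.

274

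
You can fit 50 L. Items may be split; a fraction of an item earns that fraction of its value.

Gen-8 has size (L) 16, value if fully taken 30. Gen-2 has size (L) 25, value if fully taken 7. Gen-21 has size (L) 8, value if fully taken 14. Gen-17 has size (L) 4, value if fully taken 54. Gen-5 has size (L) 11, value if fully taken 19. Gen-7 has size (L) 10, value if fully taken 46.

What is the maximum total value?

Rank by value-to-size ratio: Gen-17 54/4≈13.5, Gen-7 46/10≈4.6, Gen-8 30/16≈1.88, Gen-21 14/8≈1.75, Gen-5 19/11≈1.73, Gen-2 7/25≈0.28.
Gen-17: take in full, 4 L for value 54 — 46 left.
All 10 L of Gen-7 fit (value 46) — 36 remain.
All 16 L of Gen-8 fit (value 30) — 20 remain.
All 8 L of Gen-21 fit (value 14) — 12 remain.
All 11 L of Gen-5 fit (value 19) — 1 remain.
1 L left: a 1/25 share of Gen-2 gives 7×1/25 = 0.28.
Total value = 163.28.

163.28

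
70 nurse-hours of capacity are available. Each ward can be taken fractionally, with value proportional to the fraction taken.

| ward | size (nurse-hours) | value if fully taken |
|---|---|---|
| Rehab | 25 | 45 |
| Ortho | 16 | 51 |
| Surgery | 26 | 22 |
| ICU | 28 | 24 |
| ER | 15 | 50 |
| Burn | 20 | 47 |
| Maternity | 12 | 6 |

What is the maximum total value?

Rank by value-to-size ratio: ER 50/15≈3.33, Ortho 51/16≈3.19, Burn 47/20≈2.35, Rehab 45/25≈1.8, ICU 24/28≈0.857, Surgery 22/26≈0.846, Maternity 6/12≈0.5.
All 15 nurse-hours of ER fit (value 50) ; 55 remain.
Take all of Ortho (16 nurse-hours, value 51) ; 39 nurse-hours left.
Burn: take in full, 20 nurse-hours for value 47 ; 19 left.
Fill the last 19 nurse-hours with part of Rehab: 19/25 of it earns 34.2.
Total value = 182.2.

182.2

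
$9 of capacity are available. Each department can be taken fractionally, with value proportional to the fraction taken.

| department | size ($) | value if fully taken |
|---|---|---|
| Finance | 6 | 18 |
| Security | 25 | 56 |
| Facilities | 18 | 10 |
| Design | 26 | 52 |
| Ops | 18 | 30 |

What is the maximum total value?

Sort by value density: Finance 18/6≈3, Security 56/25≈2.24, Design 52/26≈2, Ops 30/18≈1.67, Facilities 10/18≈0.556.
Finance: take in full, 6 $ for value 18 ; 3 left.
3 $ left: a 3/25 share of Security gives 56×3/25 = 6.72.
Total value = 24.72.

24.72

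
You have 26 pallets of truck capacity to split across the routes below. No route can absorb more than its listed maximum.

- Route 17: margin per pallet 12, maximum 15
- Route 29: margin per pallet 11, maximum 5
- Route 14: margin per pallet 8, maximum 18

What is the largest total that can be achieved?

283

Highest margin per pallet first: Route 17 12 > Route 29 11 > Route 14 8.
Route 17 takes 15 to reach its cap of 15 ; 11 left.
Route 29: +5 to 5 (cap) ; 6 left.
Route 14 has room for 18 but only 6 remain, so it gets 6.
Total = 12×15 + 11×5 + 8×6 = 283.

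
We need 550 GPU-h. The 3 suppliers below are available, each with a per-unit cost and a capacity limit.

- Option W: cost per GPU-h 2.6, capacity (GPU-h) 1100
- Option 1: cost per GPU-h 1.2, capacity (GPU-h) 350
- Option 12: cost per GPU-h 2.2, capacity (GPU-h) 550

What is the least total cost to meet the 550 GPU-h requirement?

860

Cheapest first:
Option 1 (1.2): use full 350 → 200 GPU-h to go.
Take 200 from Option 12 at 2.2 to finish.
Option W: unused.
Cost = 350×1.2 + 200×2.2 = 860.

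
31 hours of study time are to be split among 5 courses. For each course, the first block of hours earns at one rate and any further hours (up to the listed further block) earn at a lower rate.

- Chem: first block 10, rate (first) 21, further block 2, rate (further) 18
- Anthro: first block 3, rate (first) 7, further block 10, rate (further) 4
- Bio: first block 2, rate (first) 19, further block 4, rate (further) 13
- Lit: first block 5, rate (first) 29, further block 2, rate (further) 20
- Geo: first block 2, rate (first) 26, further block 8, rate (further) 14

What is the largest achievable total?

633

Treat each block as its own option and order by rate: Lit/first 29 > Geo/first 26 > Chem/first 21 > Lit/second 20 > Bio/first 19 > Chem/second 18 > Geo/second 14 > Bio/second 13 > Anthro/first 7 > Anthro/second 4.
Lit first at 29: fill all 5 ; 26 left.
Fill Geo first block (2 at 26) ; 24 left.
Fill Chem first block (10 at 21) ; 14 left.
Fill Lit second block (2 at 20) ; 12 left.
Bio/first (19): +2 ; 10 left.
Chem second at 18: fill all 2 ; 8 left.
Fill Geo second block (8 at 14) ; 0 left.
Total = 29×5 + 26×2 + 21×10 + 20×2 + 19×2 + 18×2 + 14×8 = 633.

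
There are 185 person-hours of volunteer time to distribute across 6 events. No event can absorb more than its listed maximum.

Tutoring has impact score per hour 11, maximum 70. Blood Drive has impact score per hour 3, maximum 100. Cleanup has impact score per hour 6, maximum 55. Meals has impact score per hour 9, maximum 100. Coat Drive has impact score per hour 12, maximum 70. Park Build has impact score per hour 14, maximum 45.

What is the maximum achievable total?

2240

Highest impact score per hour first: Park Build 14 > Coat Drive 12 > Tutoring 11 > Meals 9 > Cleanup 6 > Blood Drive 3.
Park Build: +45 to 45 (cap) → 140 left.
Give Coat Drive 70 to hit its cap of 70 → 70 left.
Give Tutoring 70 to hit its cap of 70 → 0 left.
Total = 11×70 + 12×70 + 14×45 = 2240.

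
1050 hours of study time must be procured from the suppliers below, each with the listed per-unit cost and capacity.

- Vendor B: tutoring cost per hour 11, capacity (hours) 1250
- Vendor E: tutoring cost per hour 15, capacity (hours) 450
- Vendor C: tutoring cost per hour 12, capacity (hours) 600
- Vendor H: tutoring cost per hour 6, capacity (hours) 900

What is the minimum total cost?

7050

Cheapest first:
Take 900 from Vendor H at 6 — need 150 more.
Vendor B (11): take the remaining 150 — done.
Vendor C, Vendor E: unused.
Cost = 900×6 + 150×11 = 7050.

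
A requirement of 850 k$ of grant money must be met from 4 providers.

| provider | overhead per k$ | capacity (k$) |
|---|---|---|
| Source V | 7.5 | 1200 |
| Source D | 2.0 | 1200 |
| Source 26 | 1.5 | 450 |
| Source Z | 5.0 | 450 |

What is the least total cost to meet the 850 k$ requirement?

1475

Use providers in increasing cost order.
Source 26 at 1.5: take all 450 k$ ; 400 still needed.
Take 400 from Source D at 2.0 to finish.
Source Z, Source V: unused.
Cost = 450×1.5 + 400×2.0 = 1475.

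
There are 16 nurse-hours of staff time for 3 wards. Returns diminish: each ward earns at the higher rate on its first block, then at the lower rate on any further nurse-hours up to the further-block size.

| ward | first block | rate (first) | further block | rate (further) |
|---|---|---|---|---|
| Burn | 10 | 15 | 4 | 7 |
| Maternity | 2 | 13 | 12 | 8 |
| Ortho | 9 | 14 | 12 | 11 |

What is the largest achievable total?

234

Rank every tier by rate: Burn/tier1 15 > Ortho/tier1 14 > Maternity/tier1 13 > Ortho/tier2 11 > Maternity/tier2 8 > Burn/tier2 7.
Fill Burn tier1 block (10 at 15) ; 6 left.
Ortho tier1 at 14: only 6 left, fill 6.
Total = 15×10 + 14×6 = 234.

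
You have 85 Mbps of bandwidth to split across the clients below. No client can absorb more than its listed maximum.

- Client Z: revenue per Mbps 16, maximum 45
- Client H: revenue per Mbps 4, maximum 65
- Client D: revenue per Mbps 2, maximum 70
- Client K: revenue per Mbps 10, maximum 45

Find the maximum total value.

Rank by revenue per Mbps: Client Z 16 > Client K 10 > Client H 4 > Client D 2.
Client Z: +45 to 45 (cap) → 40 left.
Client K has room for 45 but only 40 remain, so it gets 40.
Total = 16×45 + 10×40 = 1120.

1120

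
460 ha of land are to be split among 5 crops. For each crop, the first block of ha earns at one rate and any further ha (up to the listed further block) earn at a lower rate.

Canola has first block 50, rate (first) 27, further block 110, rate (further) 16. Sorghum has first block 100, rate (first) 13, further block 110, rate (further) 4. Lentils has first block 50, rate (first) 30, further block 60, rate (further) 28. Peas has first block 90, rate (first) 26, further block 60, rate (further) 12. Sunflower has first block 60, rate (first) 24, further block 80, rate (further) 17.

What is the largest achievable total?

Order all 10 blocks by rate: Lentils/first 30 > Lentils/second 28 > Canola/first 27 > Peas/first 26 > Sunflower/first 24 > Sunflower/second 17 > Canola/second 16 > Sorghum/first 13 > Peas/second 12 > Sorghum/second 4.
Fill Lentils first block (50 at 30) ; 410 left.
Fill Lentils second block (60 at 28) ; 350 left.
Fill Canola first block (50 at 27) ; 300 left.
Peas first at 26: fill all 90 ; 210 left.
Sunflower/first (24): +60 ; 150 left.
Fill Sunflower second block (80 at 17) ; 70 left.
70 remain; put them into Canola second at 16.
Total = 30×50 + 28×60 + 27×50 + 26×90 + 24×60 + 17×80 + 16×70 = 10790.

10790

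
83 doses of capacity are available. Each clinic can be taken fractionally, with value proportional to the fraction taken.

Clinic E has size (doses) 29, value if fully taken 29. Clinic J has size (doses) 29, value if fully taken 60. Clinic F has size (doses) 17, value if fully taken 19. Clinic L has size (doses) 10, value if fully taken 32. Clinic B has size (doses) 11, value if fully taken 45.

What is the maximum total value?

172

Best value per unit of size first: Clinic B 45/11≈4.09, Clinic L 32/10≈3.2, Clinic J 60/29≈2.07, Clinic F 19/17≈1.12, Clinic E 29/29≈1.
Take all of Clinic B (11 doses, value 45) — 72 doses left.
Clinic L: take in full, 10 doses for value 32 — 62 left.
Take all of Clinic J (29 doses, value 60) — 33 doses left.
Clinic F: take in full, 17 doses for value 19 — 16 left.
16 doses left: a 16/29 share of Clinic E gives 29×16/29 = 16.
Total value = 172.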